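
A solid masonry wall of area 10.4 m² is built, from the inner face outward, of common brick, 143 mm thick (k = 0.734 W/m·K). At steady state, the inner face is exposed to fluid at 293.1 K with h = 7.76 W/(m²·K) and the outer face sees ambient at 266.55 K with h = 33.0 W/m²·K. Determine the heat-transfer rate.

Series thermal resistances, inner to outer:
  R_conv,in = 1/(hA) = 1/(7.76·10.4) = 0.01239 K/W
  R_common brick = L/(kA) = 0.143/(0.734·10.4) = 0.01873 K/W
  R_conv,out = 1/(hA) = 1/(33.0·10.4) = 0.002914 K/W
ΣR = 0.01239 + 0.01873 + 0.002914 = 0.03403 K/W
Q = ΔT/ΣR = (293.1 K − 266.55 K)/0.03403 = 780 W

Q = 780 W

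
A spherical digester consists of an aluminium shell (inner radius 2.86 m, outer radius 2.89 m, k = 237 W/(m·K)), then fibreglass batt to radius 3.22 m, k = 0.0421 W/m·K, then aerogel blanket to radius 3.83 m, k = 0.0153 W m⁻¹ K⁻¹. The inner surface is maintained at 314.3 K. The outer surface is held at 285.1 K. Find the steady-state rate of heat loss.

Series thermal resistances, inner to outer:
  R_aluminium = (1/2.86 − 1/2.89)/(4πk) = 0.003630/(4π·237) = 1.219×10^-6 K/W
  R_fibreglass batt = (1/2.89 − 1/3.22)/(4πk) = 0.03546/(4π·0.0421) = 0.06703 K/W
  R_aerogel blanket = (1/3.22 − 1/3.83)/(4πk) = 0.04946/(4π·0.0153) = 0.2573 K/W
ΣR = 1.219×10^-6 + 0.06703 + 0.2573 = 0.3243 K/W
Q = ΔT/ΣR = (314.3 K − 285.1 K)/0.3243 = 90.0 W

Q = 90.0 W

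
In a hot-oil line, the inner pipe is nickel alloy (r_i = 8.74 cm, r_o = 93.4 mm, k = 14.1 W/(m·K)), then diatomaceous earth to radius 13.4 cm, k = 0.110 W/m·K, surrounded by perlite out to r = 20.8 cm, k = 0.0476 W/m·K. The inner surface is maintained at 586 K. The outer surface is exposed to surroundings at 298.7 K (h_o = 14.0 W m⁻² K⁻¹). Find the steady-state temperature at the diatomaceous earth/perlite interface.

Resistance network (inner→outer):
  R'_nickel alloy = ln(0.0934/0.0874)/(2πk) = 0.06640/(2π·14.1) = 7.495×10^-4 m·K/W
  R'_diatomaceous earth = ln(0.134/0.0934)/(2πk) = 0.3609/(2π·0.110) = 0.5222 m·K/W
  R'_perlite = ln(0.208/0.134)/(2πk) = 0.4397/(2π·0.0476) = 1.470 m·K/W
  R'_conv,out = 1/(2πr h) = 1/(2π·0.208·14.0) = 0.05465 m·K/W
ΣR = 7.495×10^-4 + 0.5222 + 1.470 + 0.05465 = 2.048 m·K/W
Q' = ΔT/ΣR = (586 K − 298.7 K)/2.048 = 140.3 W/m
From the inner boundary to the diatomaceous earth/perlite interface, ΣR_partial = 0.5229 m·K/W.
T_interface = T_in − Q'·ΣR_partial = 586 K − (140.3)(0.5229) = 513 K

T = 513 K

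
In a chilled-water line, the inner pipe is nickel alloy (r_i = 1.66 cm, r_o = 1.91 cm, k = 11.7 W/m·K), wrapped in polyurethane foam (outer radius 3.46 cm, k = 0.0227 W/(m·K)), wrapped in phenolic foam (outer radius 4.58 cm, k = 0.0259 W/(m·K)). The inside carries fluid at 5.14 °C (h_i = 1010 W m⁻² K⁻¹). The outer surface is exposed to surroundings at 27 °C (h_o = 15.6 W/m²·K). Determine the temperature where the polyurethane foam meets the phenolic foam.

T = 20.1 °C

Series thermal resistances, inner to outer:
  R'_conv,in = 1/(2πr h) = 1/(2π·0.0166·1010) = 0.009493 m·K/W
  R'_nickel alloy = ln(0.0191/0.0166)/(2πk) = 0.1403/(2π·11.7) = 0.001908 m·K/W
  R'_polyurethane foam = ln(0.0346/0.0191)/(2πk) = 0.5942/(2π·0.0227) = 4.166 m·K/W
  R'_phenolic foam = ln(0.0458/0.0346)/(2πk) = 0.2804/(2π·0.0259) = 1.723 m·K/W
  R'_conv,out = 1/(2πr h) = 1/(2π·0.0458·15.6) = 0.2228 m·K/W
ΣR = 0.009493 + 0.001908 + 4.166 + 1.723 + 0.2228 = 6.123 m·K/W
Q' = ΔT/ΣR = (5.14 °C − 27 °C)/6.123 = -3.570 W/m
From the inner boundary to the polyurethane foam/phenolic foam interface, ΣR_partial = 4.177 m·K/W.
T_interface = T_in − Q'·ΣR_partial = 5.14 °C − (-3.570)(4.177) = 20.1 °C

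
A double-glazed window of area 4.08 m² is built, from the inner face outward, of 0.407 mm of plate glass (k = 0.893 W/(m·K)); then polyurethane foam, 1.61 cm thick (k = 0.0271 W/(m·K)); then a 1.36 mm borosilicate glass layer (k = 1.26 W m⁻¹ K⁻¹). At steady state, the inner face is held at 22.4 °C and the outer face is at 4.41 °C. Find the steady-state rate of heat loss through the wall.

Series thermal resistances, inner to outer:
  R_plate glass = L/(kA) = 4.07×10^-4/(0.893·4.08) = 1.117×10^-4 K/W
  R_polyurethane foam = L/(kA) = 0.0161/(0.0271·4.08) = 0.1456 K/W
  R_borosilicate glass = L/(kA) = 0.00136/(1.26·4.08) = 2.646×10^-4 K/W
ΣR = 1.117×10^-4 + 0.1456 + 2.646×10^-4 = 0.1460 K/W
Q = ΔT/ΣR = (22.4 °C − 4.41 °C)/0.1460 = 123 W

Q = 123 W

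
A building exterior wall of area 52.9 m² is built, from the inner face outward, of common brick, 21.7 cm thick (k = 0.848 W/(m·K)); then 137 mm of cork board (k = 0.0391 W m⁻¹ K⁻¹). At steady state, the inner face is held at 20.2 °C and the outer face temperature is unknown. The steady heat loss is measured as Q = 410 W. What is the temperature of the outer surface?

T_out = -8.94 °C

Sum the resistances:
  R_common brick = L/(kA) = 0.217/(0.848·52.9) = 0.004837 K/W
  R_cork board = L/(kA) = 0.137/(0.0391·52.9) = 0.06624 K/W
ΣR = 0.07107 K/W
ΔT = Q·ΣR = 410 × 0.07107 = 29.14 K
Heat flows outward, so T_out = T_in − ΔT = 20.2 − 29.14 = -8.94 °C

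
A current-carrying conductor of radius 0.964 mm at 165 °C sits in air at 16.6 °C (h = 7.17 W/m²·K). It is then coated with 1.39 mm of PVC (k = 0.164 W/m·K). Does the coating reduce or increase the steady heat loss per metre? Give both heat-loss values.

Critical radius for a cylinder: r_cr = k/h = 0.0229 m = 2.29 cm.
Outer radius after coating: r₂ = 9.64×10^-4 + 0.00139 = 0.002354 m.
Since r₁ < r_cr and r₂ ≤ r_cr, the coating moves toward the maximum at r_cr — heat loss rises.
Bare: R = 1/(2πr₁h) = 23.03 m·K/W; Q = 148.4/23.03 = 6.44 W/m.
Coated: R = R_cond + R_conv = 10.30 m·K/W; Q = 148.4/10.30 = 14.4 W/m.

increases: 6.44 → 14.4 W/m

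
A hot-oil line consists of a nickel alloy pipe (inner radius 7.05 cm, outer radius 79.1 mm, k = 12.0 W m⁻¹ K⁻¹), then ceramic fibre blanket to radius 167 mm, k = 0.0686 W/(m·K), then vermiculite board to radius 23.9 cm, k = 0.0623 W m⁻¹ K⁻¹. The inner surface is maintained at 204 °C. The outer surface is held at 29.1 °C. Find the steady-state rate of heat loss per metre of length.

Treat each layer as a resistance in series:
  R'_nickel alloy = ln(0.0791/0.0705)/(2πk) = 0.1151/(2π·12.0) = 0.001527 m·K/W
  R'_ceramic fibre blanket = ln(0.167/0.0791)/(2πk) = 0.7473/(2π·0.0686) = 1.734 m·K/W
  R'_vermiculite board = ln(0.239/0.167)/(2πk) = 0.3585/(2π·0.0623) = 0.9158 m·K/W
ΣR = 0.001527 + 1.734 + 0.9158 = 2.651 m·K/W
Q' = ΔT/ΣR = (204 °C − 29.1 °C)/2.651 = 66.0 W/m

Q' = 66.0 W/m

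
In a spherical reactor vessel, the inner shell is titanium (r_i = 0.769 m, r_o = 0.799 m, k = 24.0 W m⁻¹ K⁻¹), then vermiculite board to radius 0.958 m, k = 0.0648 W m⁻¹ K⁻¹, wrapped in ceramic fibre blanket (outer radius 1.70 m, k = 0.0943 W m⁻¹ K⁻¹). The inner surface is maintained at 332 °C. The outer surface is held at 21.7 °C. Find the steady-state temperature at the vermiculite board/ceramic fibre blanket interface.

Resistance network (inner→outer):
  R_titanium = (1/0.769 − 1/0.799)/(4πk) = 0.04883/(4π·24.0) = 1.619×10^-4 K/W
  R_vermiculite board = (1/0.799 − 1/0.958)/(4πk) = 0.2077/(4π·0.0648) = 0.2551 K/W
  R_ceramic fibre blanket = (1/0.958 − 1/1.70)/(4πk) = 0.4556/(4π·0.0943) = 0.3845 K/W
ΣR = 1.619×10^-4 + 0.2551 + 0.3845 = 0.6398 K/W
Q = ΔT/ΣR = (332 °C − 21.7 °C)/0.6398 = 485.0 W
From the inner boundary to the vermiculite board/ceramic fibre blanket interface, ΣR_partial = 0.2553 K/W.
T_interface = T_in − Q·ΣR_partial = 332 °C − (485.0)(0.2553) = 208 °C

T = 208 °C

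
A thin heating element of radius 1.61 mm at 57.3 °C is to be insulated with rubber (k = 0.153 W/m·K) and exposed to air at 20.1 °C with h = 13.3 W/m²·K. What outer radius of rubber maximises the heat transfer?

For a cylinder, r_cr = k_ins/h = 0.153/13.3 = 0.0115 m = 1.15 cm

r_cr = 1.15 cm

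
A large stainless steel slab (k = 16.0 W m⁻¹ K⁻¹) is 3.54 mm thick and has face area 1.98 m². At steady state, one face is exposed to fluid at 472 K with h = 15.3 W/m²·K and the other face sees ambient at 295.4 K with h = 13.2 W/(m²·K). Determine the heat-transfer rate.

Q = 2470 W

Resistance network (inner→outer):
  R_conv,in = 1/(hA) = 1/(15.3·1.98) = 0.03301 K/W
  R_stainless steel = L/(kA) = 0.00354/(16.0·1.98) = 1.117×10^-4 K/W
  R_conv,out = 1/(hA) = 1/(13.2·1.98) = 0.03826 K/W
ΣR = 0.03301 + 1.117×10^-4 + 0.03826 = 0.07138 K/W
Q = ΔT/ΣR = (472 K − 295.4 K)/0.07138 = 2470 W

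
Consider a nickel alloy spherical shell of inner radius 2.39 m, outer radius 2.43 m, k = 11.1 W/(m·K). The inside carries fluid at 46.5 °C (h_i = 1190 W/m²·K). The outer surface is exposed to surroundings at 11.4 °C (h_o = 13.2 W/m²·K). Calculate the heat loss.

Q = 32.4 kW

Resistance network (inner→outer):
  R_conv,in = 1/(4πr²h) = 1/(4π·2.39²·1190) = 1.171×10^-5 K/W
  R_nickel alloy = (1/2.39 − 1/2.43)/(4πk) = 0.006887/(4π·11.1) = 4.938×10^-5 K/W
  R_conv,out = 1/(4πr²h) = 1/(4π·2.43²·13.2) = 0.001021 K/W
ΣR = 1.171×10^-5 + 4.938×10^-5 + 0.001021 = 0.001082 K/W
Q = ΔT/ΣR = (46.5 °C − 11.4 °C)/0.001082 = 32400 W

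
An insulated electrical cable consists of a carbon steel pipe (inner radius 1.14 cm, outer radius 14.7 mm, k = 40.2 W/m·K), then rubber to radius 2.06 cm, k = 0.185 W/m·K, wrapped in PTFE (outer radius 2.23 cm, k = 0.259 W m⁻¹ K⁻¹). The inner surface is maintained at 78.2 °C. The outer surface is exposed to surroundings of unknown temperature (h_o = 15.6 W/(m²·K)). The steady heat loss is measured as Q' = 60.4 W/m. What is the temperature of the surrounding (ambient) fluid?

T_out = 30.0 °C

Series resistances:
  R'_carbon steel = ln(0.0147/0.0114)/(2πk) = 0.2542/(2π·40.2) = 0.001007 m·K/W
  R'_rubber = ln(0.0206/0.0147)/(2πk) = 0.3374/(2π·0.185) = 0.2903 m·K/W
  R'_PTFE = ln(0.0223/0.0206)/(2πk) = 0.07930/(2π·0.259) = 0.04873 m·K/W
  R'_conv,out = 1/(2πr h) = 1/(2π·0.0223·15.6) = 0.4575 m·K/W
ΣR = 0.7975 m·K/W
ΔT = Q'·ΣR = 60.4 × 0.7975 = 48.17 K
Heat flows outward, so T_out = T_in − ΔT = 78.2 − 48.17 = 30.0 °C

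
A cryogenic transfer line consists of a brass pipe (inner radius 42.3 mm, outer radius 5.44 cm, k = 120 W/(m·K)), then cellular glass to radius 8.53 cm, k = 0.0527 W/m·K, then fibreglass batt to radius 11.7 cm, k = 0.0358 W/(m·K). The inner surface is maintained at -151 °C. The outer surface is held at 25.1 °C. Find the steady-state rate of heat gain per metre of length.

Series thermal resistances, inner to outer:
  R'_brass = ln(0.0544/0.0423)/(2πk) = 0.2516/(2π·120) = 3.337×10^-4 m·K/W
  R'_cellular glass = ln(0.0853/0.0544)/(2πk) = 0.4498/(2π·0.0527) = 1.358 m·K/W
  R'_fibreglass batt = ln(0.117/0.0853)/(2πk) = 0.3160/(2π·0.0358) = 1.405 m·K/W
ΣR = 3.337×10^-4 + 1.358 + 1.405 = 2.763 m·K/W
Q' = ΔT/ΣR = (-151 °C − 25.1 °C)/2.763 = -63.7 W/m
(Negative Q' ⇒ heat flows inward; heat gain = 63.7 W/m.)

Q' = 63.7 W/m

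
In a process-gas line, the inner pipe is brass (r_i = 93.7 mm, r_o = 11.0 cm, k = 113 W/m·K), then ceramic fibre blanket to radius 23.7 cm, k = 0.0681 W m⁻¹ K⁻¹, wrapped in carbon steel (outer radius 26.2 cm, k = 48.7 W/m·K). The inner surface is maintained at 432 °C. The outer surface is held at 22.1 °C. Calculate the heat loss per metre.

Q' = 228 W/m

Series thermal resistances, inner to outer:
  R'_brass = ln(0.110/0.0937)/(2πk) = 0.1604/(2π·113) = 2.259×10^-4 m·K/W
  R'_ceramic fibre blanket = ln(0.237/0.110)/(2πk) = 0.7676/(2π·0.0681) = 1.794 m·K/W
  R'_carbon steel = ln(0.262/0.237)/(2πk) = 0.1003/(2π·48.7) = 3.277×10^-4 m·K/W
ΣR = 2.259×10^-4 + 1.794 + 3.277×10^-4 = 1.795 m·K/W
Q' = ΔT/ΣR = (432 °C − 22.1 °C)/1.795 = 228 W/m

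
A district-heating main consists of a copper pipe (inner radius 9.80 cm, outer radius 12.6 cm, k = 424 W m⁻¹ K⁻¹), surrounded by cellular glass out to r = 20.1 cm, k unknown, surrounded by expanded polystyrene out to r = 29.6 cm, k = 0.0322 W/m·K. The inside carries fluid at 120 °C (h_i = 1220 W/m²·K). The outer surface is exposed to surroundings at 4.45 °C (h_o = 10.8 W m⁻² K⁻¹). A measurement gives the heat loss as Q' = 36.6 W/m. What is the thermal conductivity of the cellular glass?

ΣR = ΔT/Q' = |120 − 4.45|/36.6 = 3.157 m·K/W
Known resistances:
  R'_conv,in = 1/(2πr h) = 1/(2π·0.0980·1220) = 0.001331 m·K/W
  R'_copper = ln(0.126/0.0980)/(2πk) = 0.2513/(2π·424) = 9.433×10^-5 m·K/W
  R'_expanded polystyrene = ln(0.296/0.201)/(2πk) = 0.3871/(2π·0.0322) = 1.913 m·K/W
  R'_conv,out = 1/(2πr h) = 1/(2π·0.296·10.8) = 0.04979 m·K/W
R_cellular glass = ΣR − ΣR_known = 3.157 − 1.964 = 1.193 m·K/W
ln(r₂/r₁)/(2πk) = 1.193 ⇒ k = 0.4670/(2π·1.193) = 0.0623 W/m·K

k = 0.0623 W/m·K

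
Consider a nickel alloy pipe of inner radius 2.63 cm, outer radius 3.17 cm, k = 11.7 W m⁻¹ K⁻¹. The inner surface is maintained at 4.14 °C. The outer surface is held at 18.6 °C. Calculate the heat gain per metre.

Q' = 5690 W/m

Q' = 2πk·ΔT/ln(r₂/r₁) = 2π × 11.7 × 14.46 / ln(0.0317/0.0263) = 5690 W/m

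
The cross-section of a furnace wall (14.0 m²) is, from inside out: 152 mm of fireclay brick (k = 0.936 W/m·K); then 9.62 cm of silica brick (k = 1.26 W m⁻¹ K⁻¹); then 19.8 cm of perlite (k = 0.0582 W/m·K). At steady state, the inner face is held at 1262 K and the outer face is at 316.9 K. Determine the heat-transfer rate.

Q = 3.63 kW

Treat each layer as a resistance in series:
  R_fireclay brick = L/(kA) = 0.152/(0.936·14.0) = 0.01160 K/W
  R_silica brick = L/(kA) = 0.0962/(1.26·14.0) = 0.005454 K/W
  R_perlite = L/(kA) = 0.198/(0.0582·14.0) = 0.2430 K/W
ΣR = 0.01160 + 0.005454 + 0.2430 = 0.2601 K/W
Q = ΔT/ΣR = (1262 K − 316.9 K)/0.2601 = 3630 W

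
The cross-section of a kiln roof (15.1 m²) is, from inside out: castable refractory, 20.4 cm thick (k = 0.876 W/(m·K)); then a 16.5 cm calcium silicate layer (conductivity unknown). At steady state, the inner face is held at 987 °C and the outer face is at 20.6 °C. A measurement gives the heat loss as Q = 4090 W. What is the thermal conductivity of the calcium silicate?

k = 0.0495 W/m·K

ΣR = ΔT/Q = |987 − 20.6|/4090 = 0.2363 K/W
Known resistances:
  R_castable refractory = L/(kA) = 0.204/(0.876·15.1) = 0.01542 K/W
R_calcium silicate = ΣR − ΣR_known = 0.2363 − 0.01542 = 0.2209 K/W
L/(kA) = 0.2209 ⇒ k = 0.165/(0.2209·15.1) = 0.0495 W/m·K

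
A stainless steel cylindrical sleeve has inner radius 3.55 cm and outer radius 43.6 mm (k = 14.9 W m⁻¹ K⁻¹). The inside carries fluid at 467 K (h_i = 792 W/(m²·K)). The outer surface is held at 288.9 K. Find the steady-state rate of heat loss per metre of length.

Treat each layer as a resistance in series:
  R'_conv,in = 1/(2πr h) = 1/(2π·0.0355·792) = 0.005661 m·K/W
  R'_stainless steel = ln(0.0436/0.0355)/(2πk) = 0.2055/(2π·14.9) = 0.002195 m·K/W
ΣR = 0.005661 + 0.002195 = 0.007856 m·K/W
Q' = ΔT/ΣR = (467 K − 288.9 K)/0.007856 = 22700 W/m

Q' = 22.7 kW/m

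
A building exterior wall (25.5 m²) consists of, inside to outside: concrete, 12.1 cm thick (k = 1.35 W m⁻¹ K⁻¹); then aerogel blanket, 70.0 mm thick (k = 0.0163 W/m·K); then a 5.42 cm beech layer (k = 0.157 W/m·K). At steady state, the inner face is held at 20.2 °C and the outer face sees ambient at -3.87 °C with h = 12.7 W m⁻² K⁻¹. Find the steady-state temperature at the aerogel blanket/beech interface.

T = -1.75 °C

Resistance network (inner→outer):
  R_concrete = L/(kA) = 0.121/(1.35·25.5) = 0.003515 K/W
  R_aerogel blanket = L/(kA) = 0.0700/(0.0163·25.5) = 0.1684 K/W
  R_beech = L/(kA) = 0.0542/(0.157·25.5) = 0.01354 K/W
  R_conv,out = 1/(hA) = 1/(12.7·25.5) = 0.003088 K/W
ΣR = 0.003515 + 0.1684 + 0.01354 + 0.003088 = 0.1885 K/W
Q = ΔT/ΣR = (20.2 °C − -3.87 °C)/0.1885 = 127.7 W
From the inner boundary to the aerogel blanket/beech interface, ΣR_partial = 0.1719 K/W.
T_interface = T_in − Q·ΣR_partial = 20.2 °C − (127.7)(0.1719) = -1.75 °C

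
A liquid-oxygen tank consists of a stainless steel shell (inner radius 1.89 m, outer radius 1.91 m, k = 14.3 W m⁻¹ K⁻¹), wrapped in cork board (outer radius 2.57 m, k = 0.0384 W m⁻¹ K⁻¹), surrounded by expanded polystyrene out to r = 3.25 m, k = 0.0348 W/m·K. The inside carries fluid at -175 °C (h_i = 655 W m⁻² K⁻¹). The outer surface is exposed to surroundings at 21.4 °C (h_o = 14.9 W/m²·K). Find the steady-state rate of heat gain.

Resistance network (inner→outer):
  R_conv,in = 1/(4πr²h) = 1/(4π·1.89²·655) = 3.401×10^-5 K/W
  R_stainless steel = (1/1.89 − 1/1.91)/(4πk) = 0.005540/(4π·14.3) = 3.083×10^-5 K/W
  R_cork board = (1/1.91 − 1/2.57)/(4πk) = 0.1345/(4π·0.0384) = 0.2786 K/W
  R_expanded polystyrene = (1/2.57 − 1/3.25)/(4πk) = 0.08141/(4π·0.0348) = 0.1862 K/W
  R_conv,out = 1/(4πr²h) = 1/(4π·3.25²·14.9) = 5.056×10^-4 K/W
ΣR = 3.401×10^-5 + 3.083×10^-5 + 0.2786 + 0.1862 + 5.056×10^-4 = 0.4654 K/W
Q = ΔT/ΣR = (-175 °C − 21.4 °C)/0.4654 = -422 W
(Negative Q ⇒ heat flows inward; heat gain = 422 W.)

Q = 422 W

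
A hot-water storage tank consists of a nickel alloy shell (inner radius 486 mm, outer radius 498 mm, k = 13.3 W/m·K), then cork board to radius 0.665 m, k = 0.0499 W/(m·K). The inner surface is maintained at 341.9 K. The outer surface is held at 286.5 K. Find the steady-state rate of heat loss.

Resistance network (inner→outer):
  R_nickel alloy = (1/0.486 − 1/0.498)/(4πk) = 0.04958/(4π·13.3) = 2.967×10^-4 K/W
  R_cork board = (1/0.498 − 1/0.665)/(4πk) = 0.5043/(4π·0.0499) = 0.8042 K/W
ΣR = 2.967×10^-4 + 0.8042 = 0.8045 K/W
Q = ΔT/ΣR = (341.9 K − 286.5 K)/0.8045 = 68.9 W

Q = 68.9 W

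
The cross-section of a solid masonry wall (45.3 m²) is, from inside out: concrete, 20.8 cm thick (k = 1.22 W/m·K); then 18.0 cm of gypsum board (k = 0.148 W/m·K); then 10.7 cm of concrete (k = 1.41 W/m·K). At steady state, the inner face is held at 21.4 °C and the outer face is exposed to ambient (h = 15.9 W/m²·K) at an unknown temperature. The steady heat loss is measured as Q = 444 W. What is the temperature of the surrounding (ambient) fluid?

Sum the resistances:
  R_concrete = L/(kA) = 0.208/(1.22·45.3) = 0.003764 K/W
  R_gypsum board = L/(kA) = 0.180/(0.148·45.3) = 0.02685 K/W
  R_concrete = L/(kA) = 0.107/(1.41·45.3) = 0.001675 K/W
  R_conv,out = 1/(hA) = 1/(15.9·45.3) = 0.001388 K/W
ΣR = 0.03368 K/W
ΔT = Q·ΣR = 444 × 0.03368 = 14.95 K
Heat flows outward, so T_out = T_in − ΔT = 21.4 − 14.95 = 6.45 °C

T_out = 6.45 °C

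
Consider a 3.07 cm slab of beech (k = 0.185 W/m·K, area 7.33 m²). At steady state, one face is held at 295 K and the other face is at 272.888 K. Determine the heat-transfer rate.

Q = 977 W

Q = kA·ΔT/L = 0.185 × 7.33 × |295 K − 272.888 K| / 0.0307 = 977 W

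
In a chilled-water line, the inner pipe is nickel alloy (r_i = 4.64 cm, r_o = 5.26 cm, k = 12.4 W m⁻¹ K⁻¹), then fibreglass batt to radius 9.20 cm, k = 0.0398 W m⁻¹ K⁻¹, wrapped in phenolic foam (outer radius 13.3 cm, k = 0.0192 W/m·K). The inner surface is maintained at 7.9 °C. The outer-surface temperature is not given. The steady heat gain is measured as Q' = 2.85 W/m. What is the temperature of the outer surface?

Series resistances:
  R'_nickel alloy = ln(0.0526/0.0464)/(2πk) = 0.1254/(2π·12.4) = 0.001610 m·K/W
  R'_fibreglass batt = ln(0.0920/0.0526)/(2πk) = 0.5591/(2π·0.0398) = 2.236 m·K/W
  R'_phenolic foam = ln(0.133/0.0920)/(2πk) = 0.3686/(2π·0.0192) = 3.055 m·K/W
ΣR = 5.292 m·K/W
ΔT = Q'·ΣR = 2.85 × 5.292 = 15.08 K
Heat flows inward, so T_out = T_in + ΔT = 7.9 + 15.08 = 23.0 °C

T_out = 23.0 °C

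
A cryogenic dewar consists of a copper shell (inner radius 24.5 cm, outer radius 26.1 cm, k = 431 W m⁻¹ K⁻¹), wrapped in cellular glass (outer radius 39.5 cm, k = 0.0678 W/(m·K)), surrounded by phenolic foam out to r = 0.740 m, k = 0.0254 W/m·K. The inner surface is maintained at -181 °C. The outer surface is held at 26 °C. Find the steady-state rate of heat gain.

Treat each layer as a resistance in series:
  R_copper = (1/0.245 − 1/0.261)/(4πk) = 0.2502/(4π·431) = 4.620×10^-5 K/W
  R_cellular glass = (1/0.261 − 1/0.395)/(4πk) = 1.300/(4π·0.0678) = 1.526 K/W
  R_phenolic foam = (1/0.395 − 1/0.740)/(4πk) = 1.180/(4π·0.0254) = 3.698 K/W
ΣR = 4.620×10^-5 + 1.526 + 3.698 = 5.224 K/W
Q = ΔT/ΣR = (-181 °C − 26 °C)/5.224 = -39.6 W
(Negative Q ⇒ heat flows inward; heat gain = 39.6 W.)

Q = 39.6 W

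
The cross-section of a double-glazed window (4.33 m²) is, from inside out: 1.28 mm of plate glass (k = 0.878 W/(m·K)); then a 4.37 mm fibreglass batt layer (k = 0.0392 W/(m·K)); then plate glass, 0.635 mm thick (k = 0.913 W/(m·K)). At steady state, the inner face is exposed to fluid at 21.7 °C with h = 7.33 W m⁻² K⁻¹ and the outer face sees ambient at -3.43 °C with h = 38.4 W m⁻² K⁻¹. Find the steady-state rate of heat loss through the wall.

Q = 394 W

Series thermal resistances, inner to outer:
  R_conv,in = 1/(hA) = 1/(7.33·4.33) = 0.03151 K/W
  R_plate glass = L/(kA) = 0.00128/(0.878·4.33) = 3.367×10^-4 K/W
  R_fibreglass batt = L/(kA) = 0.00437/(0.0392·4.33) = 0.02575 K/W
  R_plate glass = L/(kA) = 6.35×10^-4/(0.913·4.33) = 1.606×10^-4 K/W
  R_conv,out = 1/(hA) = 1/(38.4·4.33) = 0.006014 K/W
ΣR = 0.03151 + 3.367×10^-4 + 0.02575 + 1.606×10^-4 + 0.006014 = 0.06377 K/W
Q = ΔT/ΣR = (21.7 °C − -3.43 °C)/0.06377 = 394 W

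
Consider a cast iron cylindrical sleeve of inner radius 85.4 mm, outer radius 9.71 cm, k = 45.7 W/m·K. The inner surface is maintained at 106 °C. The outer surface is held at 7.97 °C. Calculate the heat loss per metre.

Q' = 2.19×10^5 W/m

Q' = 2πk·ΔT/ln(r₂/r₁) = 2π × 45.7 × 98.03 / ln(0.0971/0.0854) = 2.19×10^5 W/m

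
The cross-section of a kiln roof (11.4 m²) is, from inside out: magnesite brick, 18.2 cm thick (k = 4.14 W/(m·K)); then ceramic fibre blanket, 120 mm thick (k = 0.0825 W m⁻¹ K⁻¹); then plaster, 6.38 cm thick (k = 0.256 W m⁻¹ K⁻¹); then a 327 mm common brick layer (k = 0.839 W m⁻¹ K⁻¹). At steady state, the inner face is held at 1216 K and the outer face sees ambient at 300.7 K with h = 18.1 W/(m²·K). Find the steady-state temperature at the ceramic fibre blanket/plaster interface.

T = 590 K

Series thermal resistances, inner to outer:
  R_magnesite brick = L/(kA) = 0.182/(4.14·11.4) = 0.003856 K/W
  R_ceramic fibre blanket = L/(kA) = 0.120/(0.0825·11.4) = 0.1276 K/W
  R_plaster = L/(kA) = 0.0638/(0.256·11.4) = 0.02186 K/W
  R_common brick = L/(kA) = 0.327/(0.839·11.4) = 0.03419 K/W
  R_conv,out = 1/(hA) = 1/(18.1·11.4) = 0.004846 K/W
ΣR = 0.003856 + 0.1276 + 0.02186 + 0.03419 + 0.004846 = 0.1924 K/W
Q = ΔT/ΣR = (1216 K − 300.7 K)/0.1924 = 4757 W
From the inner boundary to the ceramic fibre blanket/plaster interface, ΣR_partial = 0.1315 K/W.
T_interface = T_in − Q·ΣR_partial = 1216 K − (4757)(0.1315) = 590 K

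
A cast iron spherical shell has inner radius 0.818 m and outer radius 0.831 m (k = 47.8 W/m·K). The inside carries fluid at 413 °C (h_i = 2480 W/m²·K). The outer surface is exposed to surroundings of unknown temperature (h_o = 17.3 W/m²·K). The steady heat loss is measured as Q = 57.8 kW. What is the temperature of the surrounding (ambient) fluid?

T_out = 23.4 °C

Series resistances:
  R_conv,in = 1/(4πr²h) = 1/(4π·0.818²·2480) = 4.795×10^-5 K/W
  R_cast iron = (1/0.818 − 1/0.831)/(4πk) = 0.01912/(4π·47.8) = 3.184×10^-5 K/W
  R_conv,out = 1/(4πr²h) = 1/(4π·0.831²·17.3) = 0.006661 K/W
ΣR = 0.006741 K/W
ΔT = Q·ΣR = 57800 × 0.006741 = 389.6 K
Heat flows outward, so T_out = T_in − ΔT = 413 − 389.6 = 23.4 °C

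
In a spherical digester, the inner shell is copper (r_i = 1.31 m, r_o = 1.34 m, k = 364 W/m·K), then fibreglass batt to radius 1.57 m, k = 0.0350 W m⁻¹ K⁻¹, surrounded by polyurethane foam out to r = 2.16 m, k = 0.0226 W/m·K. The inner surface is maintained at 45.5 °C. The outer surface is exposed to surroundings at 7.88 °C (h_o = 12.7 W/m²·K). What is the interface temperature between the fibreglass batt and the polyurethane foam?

T = 34.7 °C

Series thermal resistances, inner to outer:
  R_copper = (1/1.31 − 1/1.34)/(4πk) = 0.01709/(4π·364) = 3.736×10^-6 K/W
  R_fibreglass batt = (1/1.34 − 1/1.57)/(4πk) = 0.1093/(4π·0.0350) = 0.2486 K/W
  R_polyurethane foam = (1/1.57 − 1/2.16)/(4πk) = 0.1740/(4π·0.0226) = 0.6126 K/W
  R_conv,out = 1/(4πr²h) = 1/(4π·2.16²·12.7) = 0.001343 K/W
ΣR = 3.736×10^-6 + 0.2486 + 0.6126 + 0.001343 = 0.8625 K/W
Q = ΔT/ΣR = (45.5 °C − 7.88 °C)/0.8625 = 43.62 W
From the inner boundary to the fibreglass batt/polyurethane foam interface, ΣR_partial = 0.2486 K/W.
T_interface = T_in − Q·ΣR_partial = 45.5 °C − (43.62)(0.2486) = 34.7 °C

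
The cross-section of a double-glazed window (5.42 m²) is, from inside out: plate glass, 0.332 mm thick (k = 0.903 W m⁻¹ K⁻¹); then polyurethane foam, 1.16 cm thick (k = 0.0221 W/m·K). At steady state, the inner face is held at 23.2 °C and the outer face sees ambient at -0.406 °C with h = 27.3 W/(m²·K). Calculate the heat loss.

Resistance network (inner→outer):
  R_plate glass = L/(kA) = 3.32×10^-4/(0.903·5.42) = 6.783×10^-5 K/W
  R_polyurethane foam = L/(kA) = 0.0116/(0.0221·5.42) = 0.09684 K/W
  R_conv,out = 1/(hA) = 1/(27.3·5.42) = 0.006758 K/W
ΣR = 6.783×10^-5 + 0.09684 + 0.006758 = 0.1037 K/W
Q = ΔT/ΣR = (23.2 °C − -0.406 °C)/0.1037 = 228 W

Q = 228 W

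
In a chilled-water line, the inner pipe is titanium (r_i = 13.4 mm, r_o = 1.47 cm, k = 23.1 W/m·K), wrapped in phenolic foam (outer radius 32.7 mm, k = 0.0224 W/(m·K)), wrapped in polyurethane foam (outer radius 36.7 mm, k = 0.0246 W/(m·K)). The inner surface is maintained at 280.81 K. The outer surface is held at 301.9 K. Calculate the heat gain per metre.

Resistance network (inner→outer):
  R'_titanium = ln(0.0147/0.0134)/(2πk) = 0.09259/(2π·23.1) = 6.379×10^-4 m·K/W
  R'_phenolic foam = ln(0.0327/0.0147)/(2πk) = 0.7995/(2π·0.0224) = 5.681 m·K/W
  R'_polyurethane foam = ln(0.0367/0.0327)/(2πk) = 0.1154/(2π·0.0246) = 0.7466 m·K/W
ΣR = 6.379×10^-4 + 5.681 + 0.7466 = 6.428 m·K/W
Q' = ΔT/ΣR = (280.81 K − 301.9 K)/6.428 = -3.28 W/m
(Negative Q' ⇒ heat flows inward; heat gain = 3.28 W/m.)

Q' = 3.28 W/m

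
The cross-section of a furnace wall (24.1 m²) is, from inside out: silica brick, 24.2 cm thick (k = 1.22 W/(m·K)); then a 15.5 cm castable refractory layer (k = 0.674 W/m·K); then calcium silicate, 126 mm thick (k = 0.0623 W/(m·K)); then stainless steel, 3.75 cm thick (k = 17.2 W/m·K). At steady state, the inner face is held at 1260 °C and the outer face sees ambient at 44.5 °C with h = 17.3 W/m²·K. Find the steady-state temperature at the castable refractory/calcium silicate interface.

T = 1053 °C

Series thermal resistances, inner to outer:
  R_silica brick = L/(kA) = 0.242/(1.22·24.1) = 0.008231 K/W
  R_castable refractory = L/(kA) = 0.155/(0.674·24.1) = 0.009542 K/W
  R_calcium silicate = L/(kA) = 0.126/(0.0623·24.1) = 0.08392 K/W
  R_stainless steel = L/(kA) = 0.0375/(17.2·24.1) = 9.047×10^-5 K/W
  R_conv,out = 1/(hA) = 1/(17.3·24.1) = 0.002398 K/W
ΣR = 0.008231 + 0.009542 + 0.08392 + 9.047×10^-5 + 0.002398 = 0.1042 K/W
Q = ΔT/ΣR = (1260 °C − 44.5 °C)/0.1042 = 11670 W
From the inner boundary to the castable refractory/calcium silicate interface, ΣR_partial = 0.01777 K/W.
T_interface = T_in − Q·ΣR_partial = 1260 °C − (11670)(0.01777) = 1053 °C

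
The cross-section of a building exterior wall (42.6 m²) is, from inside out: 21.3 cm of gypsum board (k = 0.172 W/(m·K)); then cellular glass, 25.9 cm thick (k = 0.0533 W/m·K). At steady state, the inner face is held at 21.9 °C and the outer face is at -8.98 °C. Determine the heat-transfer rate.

Resistance network (inner→outer):
  R_gypsum board = L/(kA) = 0.213/(0.172·42.6) = 0.02907 K/W
  R_cellular glass = L/(kA) = 0.259/(0.0533·42.6) = 0.1141 K/W
ΣR = 0.02907 + 0.1141 = 0.1432 K/W
Q = ΔT/ΣR = (21.9 °C − -8.98 °C)/0.1432 = 216 W

Q = 216 W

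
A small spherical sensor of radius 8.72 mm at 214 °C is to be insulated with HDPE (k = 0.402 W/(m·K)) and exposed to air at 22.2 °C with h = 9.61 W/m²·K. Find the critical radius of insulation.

r_cr = 8.37 cm

For a sphere, r_cr = 2k_ins/h = 2·0.402/9.61 = 0.0837 m = 8.37 cm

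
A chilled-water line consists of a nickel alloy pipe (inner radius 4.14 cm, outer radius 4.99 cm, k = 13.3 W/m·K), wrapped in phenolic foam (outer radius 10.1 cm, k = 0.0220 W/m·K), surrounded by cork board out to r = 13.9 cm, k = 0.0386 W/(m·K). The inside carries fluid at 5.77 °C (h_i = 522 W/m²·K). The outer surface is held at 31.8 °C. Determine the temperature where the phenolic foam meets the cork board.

Series thermal resistances, inner to outer:
  R'_conv,in = 1/(2πr h) = 1/(2π·0.0414·522) = 0.007365 m·K/W
  R'_nickel alloy = ln(0.0499/0.0414)/(2πk) = 0.1867/(2π·13.3) = 0.002235 m·K/W
  R'_phenolic foam = ln(0.101/0.0499)/(2πk) = 0.7051/(2π·0.0220) = 5.101 m·K/W
  R'_cork board = ln(0.139/0.101)/(2πk) = 0.3194/(2π·0.0386) = 1.317 m·K/W
ΣR = 0.007365 + 0.002235 + 5.101 + 1.317 = 6.428 m·K/W
Q' = ΔT/ΣR = (5.77 °C − 31.8 °C)/6.428 = -4.049 W/m
From the inner boundary to the phenolic foam/cork board interface, ΣR_partial = 5.111 m·K/W.
T_interface = T_in − Q'·ΣR_partial = 5.77 °C − (-4.049)(5.111) = 26.5 °C

T = 26.5 °C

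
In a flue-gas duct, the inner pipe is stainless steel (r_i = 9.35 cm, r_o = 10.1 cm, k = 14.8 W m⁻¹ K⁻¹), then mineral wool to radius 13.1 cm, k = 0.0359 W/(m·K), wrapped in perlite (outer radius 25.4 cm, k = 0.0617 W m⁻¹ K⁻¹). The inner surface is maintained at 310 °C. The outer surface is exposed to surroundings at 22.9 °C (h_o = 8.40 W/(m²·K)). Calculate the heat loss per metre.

Q' = 97.8 W/m

Resistance network (inner→outer):
  R'_stainless steel = ln(0.101/0.0935)/(2πk) = 0.07716/(2π·14.8) = 8.297×10^-4 m·K/W
  R'_mineral wool = ln(0.131/0.101)/(2πk) = 0.2601/(2π·0.0359) = 1.153 m·K/W
  R'_perlite = ln(0.254/0.131)/(2πk) = 0.6621/(2π·0.0617) = 1.708 m·K/W
  R'_conv,out = 1/(2πr h) = 1/(2π·0.254·8.40) = 0.07459 m·K/W
ΣR = 8.297×10^-4 + 1.153 + 1.708 + 0.07459 = 2.936 m·K/W
Q' = ΔT/ΣR = (310 °C − 22.9 °C)/2.936 = 97.8 W/m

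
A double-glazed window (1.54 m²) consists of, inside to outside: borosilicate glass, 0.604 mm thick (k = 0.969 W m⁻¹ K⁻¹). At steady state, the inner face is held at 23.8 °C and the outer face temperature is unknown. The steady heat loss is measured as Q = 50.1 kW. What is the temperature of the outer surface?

Sum the resistances:
  R_borosilicate glass = L/(kA) = 6.04×10^-4/(0.969·1.54) = 4.048×10^-4 K/W
ΣR = 4.048×10^-4 K/W
ΔT = Q·ΣR = 50100 × 4.048×10^-4 = 20.28 K
Heat flows outward, so T_out = T_in − ΔT = 23.8 − 20.28 = 3.52 °C

T_out = 3.52 °C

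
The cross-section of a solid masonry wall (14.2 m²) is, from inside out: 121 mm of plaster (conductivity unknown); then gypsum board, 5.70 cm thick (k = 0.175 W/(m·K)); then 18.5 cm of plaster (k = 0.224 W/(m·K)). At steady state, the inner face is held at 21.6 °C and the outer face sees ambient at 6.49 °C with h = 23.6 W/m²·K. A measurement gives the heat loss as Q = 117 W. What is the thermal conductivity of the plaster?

ΣR = ΔT/Q = |21.6 − 6.49|/117 = 0.1291 K/W
Known resistances:
  R_gypsum board = L/(kA) = 0.0570/(0.175·14.2) = 0.02294 K/W
  R_plaster = L/(kA) = 0.185/(0.224·14.2) = 0.05816 K/W
  R_conv,out = 1/(hA) = 1/(23.6·14.2) = 0.002984 K/W
R_plaster = ΣR − ΣR_known = 0.1291 − 0.08408 = 0.04502 K/W
L/(kA) = 0.04502 ⇒ k = 0.121/(0.04502·14.2) = 0.189 W/m·K

k = 0.189 W/m·K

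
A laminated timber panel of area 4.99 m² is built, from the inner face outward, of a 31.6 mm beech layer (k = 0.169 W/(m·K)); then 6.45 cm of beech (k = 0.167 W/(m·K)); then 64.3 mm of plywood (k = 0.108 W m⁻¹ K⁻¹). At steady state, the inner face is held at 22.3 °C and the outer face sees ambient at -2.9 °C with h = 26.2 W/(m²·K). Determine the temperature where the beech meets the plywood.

Treat each layer as a resistance in series:
  R_beech = L/(kA) = 0.0316/(0.169·4.99) = 0.03747 K/W
  R_beech = L/(kA) = 0.0645/(0.167·4.99) = 0.07740 K/W
  R_plywood = L/(kA) = 0.0643/(0.108·4.99) = 0.1193 K/W
  R_conv,out = 1/(hA) = 1/(26.2·4.99) = 0.007649 K/W
ΣR = 0.03747 + 0.07740 + 0.1193 + 0.007649 = 0.2418 K/W
Q = ΔT/ΣR = (22.3 °C − -2.9 °C)/0.2418 = 104.2 W
From the inner boundary to the beech/plywood interface, ΣR_partial = 0.1149 K/W.
T_interface = T_in − Q·ΣR_partial = 22.3 °C − (104.2)(0.1149) = 10.3 °C

T = 10.3 °C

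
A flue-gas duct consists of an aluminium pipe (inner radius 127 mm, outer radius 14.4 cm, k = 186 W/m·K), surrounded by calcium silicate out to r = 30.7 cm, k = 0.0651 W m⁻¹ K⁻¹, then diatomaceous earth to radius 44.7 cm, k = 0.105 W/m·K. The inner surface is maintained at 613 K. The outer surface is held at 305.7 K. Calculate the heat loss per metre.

Resistance network (inner→outer):
  R'_aluminium = ln(0.144/0.127)/(2πk) = 0.1256/(2π·186) = 1.075×10^-4 m·K/W
  R'_calcium silicate = ln(0.307/0.144)/(2πk) = 0.7570/(2π·0.0651) = 1.851 m·K/W
  R'_diatomaceous earth = ln(0.447/0.307)/(2πk) = 0.3757/(2π·0.105) = 0.5695 m·K/W
ΣR = 1.075×10^-4 + 1.851 + 0.5695 = 2.421 m·K/W
Q' = ΔT/ΣR = (613 K − 305.7 K)/2.421 = 127 W/m

Q' = 127 W/m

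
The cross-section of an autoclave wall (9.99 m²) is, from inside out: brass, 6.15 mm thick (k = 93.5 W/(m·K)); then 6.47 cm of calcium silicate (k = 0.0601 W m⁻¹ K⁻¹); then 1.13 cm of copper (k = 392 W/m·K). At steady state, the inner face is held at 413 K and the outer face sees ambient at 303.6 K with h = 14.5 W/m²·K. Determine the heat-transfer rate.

Q = 954 W

Resistance network (inner→outer):
  R_brass = L/(kA) = 0.00615/(93.5·9.99) = 6.584×10^-6 K/W
  R_calcium silicate = L/(kA) = 0.0647/(0.0601·9.99) = 0.1078 K/W
  R_copper = L/(kA) = 0.0113/(392·9.99) = 2.886×10^-6 K/W
  R_conv,out = 1/(hA) = 1/(14.5·9.99) = 0.006903 K/W
ΣR = 6.584×10^-6 + 0.1078 + 2.886×10^-6 + 0.006903 = 0.1147 K/W
Q = ΔT/ΣR = (413 K − 303.6 K)/0.1147 = 954 W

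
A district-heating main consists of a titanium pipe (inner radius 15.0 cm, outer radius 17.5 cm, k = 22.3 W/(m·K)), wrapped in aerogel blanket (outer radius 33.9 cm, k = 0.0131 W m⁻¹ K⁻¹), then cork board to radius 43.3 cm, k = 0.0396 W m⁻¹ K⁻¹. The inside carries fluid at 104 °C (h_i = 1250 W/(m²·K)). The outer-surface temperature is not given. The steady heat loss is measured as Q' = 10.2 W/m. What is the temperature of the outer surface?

Series resistances:
  R'_conv,in = 1/(2πr h) = 1/(2π·0.150·1250) = 8.488×10^-4 m·K/W
  R'_titanium = ln(0.175/0.150)/(2πk) = 0.1542/(2π·22.3) = 0.001100 m·K/W
  R'_aerogel blanket = ln(0.339/0.175)/(2πk) = 0.6612/(2π·0.0131) = 8.033 m·K/W
  R'_cork board = ln(0.433/0.339)/(2πk) = 0.2447/(2π·0.0396) = 0.9836 m·K/W
ΣR = 9.019 m·K/W
ΔT = Q'·ΣR = 10.2 × 9.019 = 91.99 K
Heat flows outward, so T_out = T_in − ΔT = 104 − 91.99 = 12.0 °C

T_out = 12.0 °C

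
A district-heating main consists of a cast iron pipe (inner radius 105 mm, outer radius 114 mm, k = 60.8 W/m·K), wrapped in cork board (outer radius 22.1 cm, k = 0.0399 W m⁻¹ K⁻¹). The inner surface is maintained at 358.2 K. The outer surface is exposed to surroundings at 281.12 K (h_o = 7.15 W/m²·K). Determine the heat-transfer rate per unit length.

Q' = 28.1 W/m

Series thermal resistances, inner to outer:
  R'_cast iron = ln(0.114/0.105)/(2πk) = 0.08224/(2π·60.8) = 2.153×10^-4 m·K/W
  R'_cork board = ln(0.221/0.114)/(2πk) = 0.6620/(2π·0.0399) = 2.640 m·K/W
  R'_conv,out = 1/(2πr h) = 1/(2π·0.221·7.15) = 0.1007 m·K/W
ΣR = 2.153×10^-4 + 2.640 + 0.1007 = 2.741 m·K/W
Q' = ΔT/ΣR = (358.2 K − 281.12 K)/2.741 = 28.1 W/m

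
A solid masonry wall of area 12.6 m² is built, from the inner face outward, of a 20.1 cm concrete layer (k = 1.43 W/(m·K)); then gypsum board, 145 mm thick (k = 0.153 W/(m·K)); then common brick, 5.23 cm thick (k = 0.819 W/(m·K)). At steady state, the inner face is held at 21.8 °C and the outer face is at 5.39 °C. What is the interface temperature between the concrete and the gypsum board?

T = 19.8 °C

Series thermal resistances, inner to outer:
  R_concrete = L/(kA) = 0.201/(1.43·12.6) = 0.01116 K/W
  R_gypsum board = L/(kA) = 0.145/(0.153·12.6) = 0.07522 K/W
  R_common brick = L/(kA) = 0.0523/(0.819·12.6) = 0.005068 K/W
ΣR = 0.01116 + 0.07522 + 0.005068 = 0.09145 K/W
Q = ΔT/ΣR = (21.8 °C − 5.39 °C)/0.09145 = 179.4 W
From the inner boundary to the concrete/gypsum board interface, ΣR_partial = 0.01116 K/W.
T_interface = T_in − Q·ΣR_partial = 21.8 °C − (179.4)(0.01116) = 19.8 °C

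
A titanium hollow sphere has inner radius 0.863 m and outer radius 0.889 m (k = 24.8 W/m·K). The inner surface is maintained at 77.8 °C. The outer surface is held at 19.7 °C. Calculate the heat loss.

Q = 4πk·ΔT/(1/r₁ − 1/r₂) = 4π × 24.8 × 58.1 / (1/0.863 − 1/0.889) = 5.34×10^5 W

Q = 5.34×10^5 W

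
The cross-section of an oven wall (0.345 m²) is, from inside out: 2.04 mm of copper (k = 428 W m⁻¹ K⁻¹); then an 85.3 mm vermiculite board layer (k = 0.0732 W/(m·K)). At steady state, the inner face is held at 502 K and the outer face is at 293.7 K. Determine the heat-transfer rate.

Q = 61.7 W

Resistance network (inner→outer):
  R_copper = L/(kA) = 0.00204/(428·0.345) = 1.382×10^-5 K/W
  R_vermiculite board = L/(kA) = 0.0853/(0.0732·0.345) = 3.378 K/W
ΣR = 1.382×10^-5 + 3.378 = 3.378 K/W
Q = ΔT/ΣR = (502 K − 293.7 K)/3.378 = 61.7 W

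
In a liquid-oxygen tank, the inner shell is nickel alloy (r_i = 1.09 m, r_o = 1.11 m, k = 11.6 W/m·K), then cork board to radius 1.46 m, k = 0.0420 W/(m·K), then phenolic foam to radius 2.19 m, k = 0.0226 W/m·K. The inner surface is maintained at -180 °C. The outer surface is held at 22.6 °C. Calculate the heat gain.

Treat each layer as a resistance in series:
  R_nickel alloy = (1/1.09 − 1/1.11)/(4πk) = 0.01653/(4π·11.6) = 1.134×10^-4 K/W
  R_cork board = (1/1.11 − 1/1.46)/(4πk) = 0.2160/(4π·0.0420) = 0.4092 K/W
  R_phenolic foam = (1/1.46 − 1/2.19)/(4πk) = 0.2283/(4π·0.0226) = 0.8039 K/W
ΣR = 1.134×10^-4 + 0.4092 + 0.8039 = 1.213 K/W
Q = ΔT/ΣR = (-180 °C − 22.6 °C)/1.213 = -167 W
(Negative Q ⇒ heat flows inward; heat gain = 167 W.)

Q = 167 W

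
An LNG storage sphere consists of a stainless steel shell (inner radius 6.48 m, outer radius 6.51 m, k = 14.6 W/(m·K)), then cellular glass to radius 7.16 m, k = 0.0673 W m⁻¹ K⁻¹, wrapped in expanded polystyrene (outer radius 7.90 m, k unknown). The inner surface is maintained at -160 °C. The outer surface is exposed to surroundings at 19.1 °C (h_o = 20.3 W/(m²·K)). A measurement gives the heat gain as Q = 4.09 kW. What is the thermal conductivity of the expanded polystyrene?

ΣR = ΔT/Q = |-160 − 19.1|/4090 = 0.04379 K/W
Known resistances:
  R_stainless steel = (1/6.48 − 1/6.51)/(4πk) = 7.112×10^-4/(4π·14.6) = 3.876×10^-6 K/W
  R_cellular glass = (1/6.51 − 1/7.16)/(4πk) = 0.01395/(4π·0.0673) = 0.01649 K/W
  R_conv,out = 1/(4πr²h) = 1/(4π·7.90²·20.3) = 6.281×10^-5 K/W
R_expanded polystyrene = ΣR − ΣR_known = 0.04379 − 0.01656 = 0.02723 K/W
(1/r₁−1/r₂)/(4πk) = 0.02723 ⇒ k = 0.01308/(4π·0.02723) = 0.0382 W/m·K

k = 0.0382 W/m·K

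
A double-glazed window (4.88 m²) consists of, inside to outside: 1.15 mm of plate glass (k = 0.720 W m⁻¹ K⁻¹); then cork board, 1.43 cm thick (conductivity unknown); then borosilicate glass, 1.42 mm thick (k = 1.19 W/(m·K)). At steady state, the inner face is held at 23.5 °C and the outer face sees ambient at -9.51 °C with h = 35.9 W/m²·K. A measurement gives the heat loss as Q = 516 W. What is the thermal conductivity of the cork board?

ΣR = ΔT/Q = |23.5 − -9.51|/516 = 0.06397 K/W
Known resistances:
  R_plate glass = L/(kA) = 0.00115/(0.720·4.88) = 3.273×10^-4 K/W
  R_borosilicate glass = L/(kA) = 0.00142/(1.19·4.88) = 2.445×10^-4 K/W
  R_conv,out = 1/(hA) = 1/(35.9·4.88) = 0.005708 K/W
R_cork board = ΣR − ΣR_known = 0.06397 − 0.006280 = 0.05769 K/W
L/(kA) = 0.05769 ⇒ k = 0.0143/(0.05769·4.88) = 0.0508 W/m·K

k = 0.0508 W/m·K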